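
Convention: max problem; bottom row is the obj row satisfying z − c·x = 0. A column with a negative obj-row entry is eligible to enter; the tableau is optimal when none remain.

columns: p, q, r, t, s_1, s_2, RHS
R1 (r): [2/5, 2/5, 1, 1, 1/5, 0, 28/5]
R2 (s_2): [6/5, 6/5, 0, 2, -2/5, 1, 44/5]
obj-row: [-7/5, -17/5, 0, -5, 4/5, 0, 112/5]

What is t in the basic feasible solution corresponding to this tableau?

0

t is not in the basis, so in the current basic feasible solution t = 0.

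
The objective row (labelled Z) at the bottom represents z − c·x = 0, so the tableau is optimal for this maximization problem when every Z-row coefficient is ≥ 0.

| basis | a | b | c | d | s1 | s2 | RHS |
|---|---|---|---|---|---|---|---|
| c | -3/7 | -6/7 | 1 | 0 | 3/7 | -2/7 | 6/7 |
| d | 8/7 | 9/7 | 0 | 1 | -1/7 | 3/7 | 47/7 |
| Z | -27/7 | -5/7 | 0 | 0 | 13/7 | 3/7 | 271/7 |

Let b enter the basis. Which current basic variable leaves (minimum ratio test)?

d

Column b entries and ratios — c: -6/7 ≤ 0, skip; d: (47/7)/(9/7) = 47/9.
Smallest ratio is 47/9 in the row of d, so d leaves.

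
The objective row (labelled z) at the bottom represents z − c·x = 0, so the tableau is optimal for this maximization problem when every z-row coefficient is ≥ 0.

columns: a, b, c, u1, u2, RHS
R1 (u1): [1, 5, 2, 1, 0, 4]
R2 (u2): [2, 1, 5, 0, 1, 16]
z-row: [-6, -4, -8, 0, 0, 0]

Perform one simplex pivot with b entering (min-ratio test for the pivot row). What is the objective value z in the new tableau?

Ratio test on column b — row 1: 4/5 = 4/5; row 2: 16/1 = 16. Minimum is 4/5 at row 1 (u1 leaves); pivot element 5.
Pivot on row 1; the z-row RHS becomes 0 − (-4)·(4/5) = 16/5.

16/5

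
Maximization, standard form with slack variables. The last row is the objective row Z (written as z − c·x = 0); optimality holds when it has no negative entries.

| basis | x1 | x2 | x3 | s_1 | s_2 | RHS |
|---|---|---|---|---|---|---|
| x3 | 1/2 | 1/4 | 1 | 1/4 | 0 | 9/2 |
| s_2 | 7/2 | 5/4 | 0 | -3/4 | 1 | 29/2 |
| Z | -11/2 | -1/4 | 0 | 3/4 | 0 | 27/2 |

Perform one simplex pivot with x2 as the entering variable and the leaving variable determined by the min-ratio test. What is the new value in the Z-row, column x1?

-24/5

Ratio test on column x2 — row 1: (9/2)/(1/4) = 18; row 2: (29/2)/(5/4) = 58/5. Minimum is 58/5 at row 2 (s_2 leaves); pivot element 5/4.
Divide row 2 by 5/4; eliminate column x2 from the other rows.
Z-row update in column x1: -11/2 − (-1/4)·(14/5) = -24/5.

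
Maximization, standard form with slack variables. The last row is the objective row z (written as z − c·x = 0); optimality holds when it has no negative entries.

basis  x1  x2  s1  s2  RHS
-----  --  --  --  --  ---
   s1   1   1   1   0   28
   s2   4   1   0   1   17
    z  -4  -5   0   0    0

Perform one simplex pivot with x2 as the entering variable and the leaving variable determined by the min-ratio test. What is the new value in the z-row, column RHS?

85

Ratio test on column x2 — row 1: 28/1 = 28; row 2: 17/1 = 17. Minimum is 17 at row 2 (s2 leaves); pivot element 1.
Divide row 2 by 1; eliminate column x2 from the other rows.
z-row update in column RHS: 0 − (-5)·17 = 85.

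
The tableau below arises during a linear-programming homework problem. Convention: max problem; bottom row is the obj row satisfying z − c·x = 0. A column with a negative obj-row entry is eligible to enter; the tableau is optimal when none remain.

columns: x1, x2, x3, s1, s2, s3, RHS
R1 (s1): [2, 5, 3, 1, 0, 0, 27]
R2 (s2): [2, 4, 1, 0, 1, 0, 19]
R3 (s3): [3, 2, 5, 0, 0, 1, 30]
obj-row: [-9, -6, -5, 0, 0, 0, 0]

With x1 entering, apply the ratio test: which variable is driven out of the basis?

Column x1 entries and ratios — s1: 27/2 = 27/2; s2: 19/2 = 19/2; s3: 30/3 = 10.
Smallest ratio is 19/2 in the row of s2, so s2 leaves.

s2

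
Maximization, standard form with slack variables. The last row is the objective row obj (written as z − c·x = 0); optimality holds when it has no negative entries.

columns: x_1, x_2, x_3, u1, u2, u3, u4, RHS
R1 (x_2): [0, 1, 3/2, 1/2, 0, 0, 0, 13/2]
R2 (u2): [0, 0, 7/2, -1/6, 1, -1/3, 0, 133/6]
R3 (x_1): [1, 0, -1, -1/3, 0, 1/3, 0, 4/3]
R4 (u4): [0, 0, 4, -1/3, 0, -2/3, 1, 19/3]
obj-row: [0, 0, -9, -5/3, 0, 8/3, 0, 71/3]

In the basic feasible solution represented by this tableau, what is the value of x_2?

13/2

x_2 is basic (row 1); its value is the RHS of that row, 13/2.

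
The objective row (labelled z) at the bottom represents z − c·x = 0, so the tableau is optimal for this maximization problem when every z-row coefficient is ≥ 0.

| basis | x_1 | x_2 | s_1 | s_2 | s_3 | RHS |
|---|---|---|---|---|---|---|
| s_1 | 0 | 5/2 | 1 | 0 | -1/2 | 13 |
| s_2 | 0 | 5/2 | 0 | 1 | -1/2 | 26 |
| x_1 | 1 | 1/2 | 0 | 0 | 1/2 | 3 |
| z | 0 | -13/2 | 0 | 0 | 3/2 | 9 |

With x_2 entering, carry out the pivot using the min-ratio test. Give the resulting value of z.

214/5

Ratio test on column x_2 — row 1: 13/(5/2) = 26/5; row 2: 26/(5/2) = 52/5; row 3: 3/(1/2) = 6. Minimum is 26/5 at row 1 (s_1 leaves); pivot element 5/2.
Pivot on row 1; the z-row RHS becomes 9 − (-13/2)·(26/5) = 214/5.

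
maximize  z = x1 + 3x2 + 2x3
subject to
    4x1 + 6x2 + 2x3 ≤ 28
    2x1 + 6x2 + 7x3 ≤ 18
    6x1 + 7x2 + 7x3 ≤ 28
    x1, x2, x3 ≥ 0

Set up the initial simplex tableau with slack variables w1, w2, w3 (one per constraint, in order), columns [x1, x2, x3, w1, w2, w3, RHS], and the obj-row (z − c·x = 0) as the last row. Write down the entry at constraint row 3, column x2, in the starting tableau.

7

Constraint 3 has coefficient 7 on x2.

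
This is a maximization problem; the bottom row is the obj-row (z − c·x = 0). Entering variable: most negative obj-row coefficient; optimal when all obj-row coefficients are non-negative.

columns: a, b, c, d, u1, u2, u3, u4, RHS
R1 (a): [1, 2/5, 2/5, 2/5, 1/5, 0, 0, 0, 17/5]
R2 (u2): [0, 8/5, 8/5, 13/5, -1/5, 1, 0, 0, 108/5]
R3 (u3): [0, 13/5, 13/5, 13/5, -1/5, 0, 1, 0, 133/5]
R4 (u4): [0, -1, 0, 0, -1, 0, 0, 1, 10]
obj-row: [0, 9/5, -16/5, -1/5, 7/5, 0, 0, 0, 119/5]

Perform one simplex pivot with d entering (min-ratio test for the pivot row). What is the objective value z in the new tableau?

331/13

Ratio test on column d — row 1: (17/5)/(2/5) = 17/2; row 2: (108/5)/(13/5) = 108/13; row 3: (133/5)/(13/5) = 133/13; row 4: entry 0 ≤ 0. Minimum is 108/13 at row 2 (u2 leaves); pivot element 13/5.
Pivot on row 2; the obj-row RHS becomes 119/5 − (-1/5)·(108/13) = 331/13.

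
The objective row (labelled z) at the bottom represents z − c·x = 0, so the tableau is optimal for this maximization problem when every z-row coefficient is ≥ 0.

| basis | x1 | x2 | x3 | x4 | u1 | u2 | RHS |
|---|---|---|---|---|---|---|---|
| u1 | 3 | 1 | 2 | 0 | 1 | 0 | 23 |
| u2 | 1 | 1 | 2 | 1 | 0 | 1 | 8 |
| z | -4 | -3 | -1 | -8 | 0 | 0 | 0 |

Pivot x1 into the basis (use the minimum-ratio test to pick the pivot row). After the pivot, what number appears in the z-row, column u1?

Ratio test on column x1 — row 1: 23/3 = 23/3; row 2: 8/1 = 8. Minimum is 23/3 at row 1 (u1 leaves); pivot element 3.
Divide row 1 by 3; eliminate column x1 from the other rows.
z-row update in column u1: 0 − (-4)·(1/3) = 4/3.

4/3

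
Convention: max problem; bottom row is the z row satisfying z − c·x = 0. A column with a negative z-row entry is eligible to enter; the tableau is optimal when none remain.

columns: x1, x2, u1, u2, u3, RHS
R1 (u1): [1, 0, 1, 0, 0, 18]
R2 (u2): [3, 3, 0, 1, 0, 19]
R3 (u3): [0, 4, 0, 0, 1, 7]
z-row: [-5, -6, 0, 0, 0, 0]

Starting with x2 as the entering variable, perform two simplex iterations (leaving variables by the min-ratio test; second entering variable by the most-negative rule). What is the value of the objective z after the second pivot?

Ratio test on column x2 — row 1: entry 0 ≤ 0; row 2: 19/3 = 19/3; row 3: 7/4 = 7/4. Minimum is 7/4 at row 3 (u3 leaves); pivot element 4.
Pivot on row 3; the z-row RHS becomes 0 − (-6)·(7/4) = 21/2.
Next entering variable (most negative z-row entry -5): x1.
Ratio test on column x1 — row 1: 18/1 = 18; row 2: (55/4)/3 = 55/12; row 3: entry 0 ≤ 0. Minimum is 55/12 at row 2 (u2 leaves); pivot element 3.
After the second pivot the z-row RHS is 21/2 − (-5)·(55/12) = 401/12.

401/12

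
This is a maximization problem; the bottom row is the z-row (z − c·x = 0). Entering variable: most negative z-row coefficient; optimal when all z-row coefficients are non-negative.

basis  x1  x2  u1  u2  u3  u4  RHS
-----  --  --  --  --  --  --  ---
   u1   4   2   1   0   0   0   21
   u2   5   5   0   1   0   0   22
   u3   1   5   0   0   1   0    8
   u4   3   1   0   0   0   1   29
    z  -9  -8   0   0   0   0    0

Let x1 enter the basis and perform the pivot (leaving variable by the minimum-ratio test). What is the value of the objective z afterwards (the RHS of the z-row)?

198/5

Ratio test on column x1 — row 1: 21/4 = 21/4; row 2: 22/5 = 22/5; row 3: 8/1 = 8; row 4: 29/3 = 29/3. Minimum is 22/5 at row 2 (u2 leaves); pivot element 5.
Pivot on row 2; the z-row RHS becomes 0 − (-9)·(22/5) = 198/5.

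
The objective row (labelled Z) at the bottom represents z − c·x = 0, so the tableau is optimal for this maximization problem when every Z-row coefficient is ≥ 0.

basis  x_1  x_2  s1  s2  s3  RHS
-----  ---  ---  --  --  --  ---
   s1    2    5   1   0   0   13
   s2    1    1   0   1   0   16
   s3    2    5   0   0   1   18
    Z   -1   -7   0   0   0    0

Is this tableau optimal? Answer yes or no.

The Z-row has a negative entry -7 in column x_2, so it is not optimal.

no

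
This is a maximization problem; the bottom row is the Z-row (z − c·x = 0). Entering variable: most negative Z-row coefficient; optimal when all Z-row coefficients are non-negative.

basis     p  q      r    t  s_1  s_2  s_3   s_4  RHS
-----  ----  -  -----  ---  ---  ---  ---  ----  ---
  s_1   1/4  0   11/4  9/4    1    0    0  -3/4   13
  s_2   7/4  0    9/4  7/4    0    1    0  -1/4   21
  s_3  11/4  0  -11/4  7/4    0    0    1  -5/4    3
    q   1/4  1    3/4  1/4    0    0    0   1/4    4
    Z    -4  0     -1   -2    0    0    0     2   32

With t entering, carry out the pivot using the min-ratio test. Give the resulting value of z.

Ratio test on column t — row 1: 13/(9/4) = 52/9; row 2: 21/(7/4) = 12; row 3: 3/(7/4) = 12/7; row 4: 4/(1/4) = 16. Minimum is 12/7 at row 3 (s_3 leaves); pivot element 7/4.
Pivot on row 3; the Z-row RHS becomes 32 − (-2)·(12/7) = 248/7.

248/7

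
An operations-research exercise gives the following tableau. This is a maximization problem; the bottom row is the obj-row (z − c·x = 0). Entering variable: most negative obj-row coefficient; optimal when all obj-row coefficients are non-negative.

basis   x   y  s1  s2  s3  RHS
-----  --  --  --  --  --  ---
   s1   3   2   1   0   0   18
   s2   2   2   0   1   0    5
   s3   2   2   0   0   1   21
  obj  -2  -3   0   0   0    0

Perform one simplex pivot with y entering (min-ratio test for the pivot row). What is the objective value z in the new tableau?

15/2

Ratio test on column y — row 1: 18/2 = 9; row 2: 5/2 = 5/2; row 3: 21/2 = 21/2. Minimum is 5/2 at row 2 (s2 leaves); pivot element 2.
Pivot on row 2; the obj-row RHS becomes 0 − (-3)·(5/2) = 15/2.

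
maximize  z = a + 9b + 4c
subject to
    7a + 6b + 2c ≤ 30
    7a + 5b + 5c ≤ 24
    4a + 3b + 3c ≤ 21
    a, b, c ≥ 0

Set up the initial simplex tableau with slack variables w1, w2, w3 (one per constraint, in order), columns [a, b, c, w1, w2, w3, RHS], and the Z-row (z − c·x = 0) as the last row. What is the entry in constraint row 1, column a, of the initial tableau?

7

Constraint 1 has coefficient 7 on a.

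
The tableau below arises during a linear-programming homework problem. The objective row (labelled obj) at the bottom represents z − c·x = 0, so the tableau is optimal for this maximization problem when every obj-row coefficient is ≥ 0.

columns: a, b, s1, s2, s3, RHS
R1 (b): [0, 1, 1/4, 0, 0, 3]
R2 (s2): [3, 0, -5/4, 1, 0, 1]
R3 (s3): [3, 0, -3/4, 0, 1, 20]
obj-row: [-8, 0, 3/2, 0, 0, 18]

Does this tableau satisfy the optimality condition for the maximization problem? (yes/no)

The obj-row has a negative entry -8 in column a, so it is not optimal.

no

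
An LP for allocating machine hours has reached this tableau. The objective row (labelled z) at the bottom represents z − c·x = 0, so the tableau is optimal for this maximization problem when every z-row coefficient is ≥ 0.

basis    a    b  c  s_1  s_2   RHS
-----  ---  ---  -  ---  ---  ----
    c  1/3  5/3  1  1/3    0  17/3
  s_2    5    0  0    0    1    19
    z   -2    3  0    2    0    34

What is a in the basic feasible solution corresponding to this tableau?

0

a is not in the basis, so in the current basic feasible solution a = 0.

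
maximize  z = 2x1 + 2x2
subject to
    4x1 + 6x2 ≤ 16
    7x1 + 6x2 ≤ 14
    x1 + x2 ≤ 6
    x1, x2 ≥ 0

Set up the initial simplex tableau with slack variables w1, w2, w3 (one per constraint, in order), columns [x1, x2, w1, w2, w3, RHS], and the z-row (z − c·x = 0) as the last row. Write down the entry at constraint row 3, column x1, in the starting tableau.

Constraint 3 has coefficient 1 on x1.

1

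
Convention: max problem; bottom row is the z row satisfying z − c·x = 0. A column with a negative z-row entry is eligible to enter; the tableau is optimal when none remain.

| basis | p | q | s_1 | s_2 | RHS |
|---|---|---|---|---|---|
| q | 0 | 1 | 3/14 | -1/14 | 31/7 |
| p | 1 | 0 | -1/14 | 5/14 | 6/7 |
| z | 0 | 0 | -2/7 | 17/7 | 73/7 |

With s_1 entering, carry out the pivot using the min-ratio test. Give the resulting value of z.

49/3

Ratio test on column s_1 — row 1: (31/7)/(3/14) = 62/3; row 2: entry -1/14 ≤ 0. Minimum is 62/3 at row 1 (q leaves); pivot element 3/14.
Pivot on row 1; the z-row RHS becomes 73/7 − (-2/7)·(62/3) = 49/3.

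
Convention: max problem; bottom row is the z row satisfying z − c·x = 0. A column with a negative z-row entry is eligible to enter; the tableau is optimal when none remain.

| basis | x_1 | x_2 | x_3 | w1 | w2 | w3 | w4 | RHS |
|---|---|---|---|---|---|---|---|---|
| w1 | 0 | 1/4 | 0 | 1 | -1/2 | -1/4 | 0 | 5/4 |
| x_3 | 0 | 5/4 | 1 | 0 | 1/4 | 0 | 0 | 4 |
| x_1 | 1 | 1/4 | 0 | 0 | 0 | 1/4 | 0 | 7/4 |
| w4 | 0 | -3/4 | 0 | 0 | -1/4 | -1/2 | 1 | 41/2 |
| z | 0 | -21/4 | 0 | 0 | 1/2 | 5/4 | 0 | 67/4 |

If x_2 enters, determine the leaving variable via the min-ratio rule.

Column x_2 entries and ratios — w1: (5/4)/(1/4) = 5; x_3: 4/(5/4) = 16/5; x_1: (7/4)/(1/4) = 7; w4: -3/4 ≤ 0, skip.
Smallest ratio is 16/5 in the row of x_3, so x_3 leaves.

x_3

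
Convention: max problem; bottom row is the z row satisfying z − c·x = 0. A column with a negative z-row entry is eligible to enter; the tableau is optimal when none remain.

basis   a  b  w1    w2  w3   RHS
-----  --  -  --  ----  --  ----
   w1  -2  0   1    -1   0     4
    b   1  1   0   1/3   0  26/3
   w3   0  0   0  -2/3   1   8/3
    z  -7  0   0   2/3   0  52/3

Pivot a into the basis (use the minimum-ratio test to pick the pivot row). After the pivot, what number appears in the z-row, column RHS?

78

Ratio test on column a — row 1: entry -2 ≤ 0; row 2: (26/3)/1 = 26/3; row 3: entry 0 ≤ 0. Minimum is 26/3 at row 2 (b leaves); pivot element 1.
Divide row 2 by 1; eliminate column a from the other rows.
z-row update in column RHS: 52/3 − (-7)·(26/3) = 78.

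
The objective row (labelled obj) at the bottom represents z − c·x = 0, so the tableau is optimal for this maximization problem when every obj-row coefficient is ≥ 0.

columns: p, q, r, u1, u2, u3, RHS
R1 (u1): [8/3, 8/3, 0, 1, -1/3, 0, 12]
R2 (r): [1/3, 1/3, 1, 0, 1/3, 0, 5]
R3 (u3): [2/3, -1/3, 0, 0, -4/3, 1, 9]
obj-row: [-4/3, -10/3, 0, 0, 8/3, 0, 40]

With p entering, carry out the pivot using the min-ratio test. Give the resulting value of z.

Ratio test on column p — row 1: 12/(8/3) = 9/2; row 2: 5/(1/3) = 15; row 3: 9/(2/3) = 27/2. Minimum is 9/2 at row 1 (u1 leaves); pivot element 8/3.
Pivot on row 1; the obj-row RHS becomes 40 − (-4/3)·(9/2) = 46.

46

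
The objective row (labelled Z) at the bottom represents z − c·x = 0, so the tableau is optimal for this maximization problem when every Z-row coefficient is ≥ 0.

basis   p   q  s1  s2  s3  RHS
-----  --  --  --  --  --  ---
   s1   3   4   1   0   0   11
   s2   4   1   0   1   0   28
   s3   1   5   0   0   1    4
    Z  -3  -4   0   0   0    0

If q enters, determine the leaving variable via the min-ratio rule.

Column q entries and ratios — s1: 11/4 = 11/4; s2: 28/1 = 28; s3: 4/5 = 4/5.
Smallest ratio is 4/5 in the row of s3, so s3 leaves.

s3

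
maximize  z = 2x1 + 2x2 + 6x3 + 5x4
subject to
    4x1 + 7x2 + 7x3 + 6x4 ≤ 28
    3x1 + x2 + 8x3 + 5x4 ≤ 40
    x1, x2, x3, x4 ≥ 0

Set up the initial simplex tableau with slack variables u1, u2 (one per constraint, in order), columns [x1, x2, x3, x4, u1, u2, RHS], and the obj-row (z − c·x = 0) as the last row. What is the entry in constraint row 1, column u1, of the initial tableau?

Slack u1 belongs to constraint 1; its column is the unit vector e_1, so the entry in row 1 is 1.

1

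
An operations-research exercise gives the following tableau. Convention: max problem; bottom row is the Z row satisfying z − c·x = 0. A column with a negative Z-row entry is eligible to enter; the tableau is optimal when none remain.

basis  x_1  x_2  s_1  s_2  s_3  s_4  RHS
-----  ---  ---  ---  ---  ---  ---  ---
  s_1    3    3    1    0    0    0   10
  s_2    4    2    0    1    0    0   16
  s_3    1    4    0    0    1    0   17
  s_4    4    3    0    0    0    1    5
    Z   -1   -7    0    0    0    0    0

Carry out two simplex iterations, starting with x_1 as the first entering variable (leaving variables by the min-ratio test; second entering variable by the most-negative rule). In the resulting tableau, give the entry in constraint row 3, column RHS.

Ratio test on column x_1 — row 1: 10/3 = 10/3; row 2: 16/4 = 4; row 3: 17/1 = 17; row 4: 5/4 = 5/4. Minimum is 5/4 at row 4 (s_4 leaves); pivot element 4.
Divide row 4 by 4; eliminate column x_1 from the other rows.
Second iteration: most negative Z-row entry is -25/4 in column x_2, so x_2 enters.
Ratio test on column x_2 — row 1: (25/4)/(3/4) = 25/3; row 2: entry -1 ≤ 0; row 3: (63/4)/(13/4) = 63/13; row 4: (5/4)/(3/4) = 5/3. Minimum is 5/3 at row 4 (x_1 leaves); pivot element 3/4.
Divide row 4 by 3/4; eliminate column x_2 from the other rows.
After both pivots, the entry at constraint row 3, column RHS is 31/3.

31/3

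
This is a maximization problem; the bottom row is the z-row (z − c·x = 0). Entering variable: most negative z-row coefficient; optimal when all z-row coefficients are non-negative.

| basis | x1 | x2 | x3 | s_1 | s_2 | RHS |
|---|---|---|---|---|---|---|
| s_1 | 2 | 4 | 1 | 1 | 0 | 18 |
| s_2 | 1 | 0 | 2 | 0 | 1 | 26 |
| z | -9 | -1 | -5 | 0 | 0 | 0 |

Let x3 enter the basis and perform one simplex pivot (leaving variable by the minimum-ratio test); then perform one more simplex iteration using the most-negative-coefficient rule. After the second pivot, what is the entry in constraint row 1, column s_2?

Ratio test on column x3 — row 1: 18/1 = 18; row 2: 26/2 = 13. Minimum is 13 at row 2 (s_2 leaves); pivot element 2.
Divide row 2 by 2; eliminate column x3 from the other rows.
Second iteration: most negative z-row entry is -13/2 in column x1, so x1 enters.
Ratio test on column x1 — row 1: 5/(3/2) = 10/3; row 2: 13/(1/2) = 26. Minimum is 10/3 at row 1 (s_1 leaves); pivot element 3/2.
Divide row 1 by 3/2; eliminate column x1 from the other rows.
After both pivots, the entry at constraint row 1, column s_2 is -1/3.

-1/3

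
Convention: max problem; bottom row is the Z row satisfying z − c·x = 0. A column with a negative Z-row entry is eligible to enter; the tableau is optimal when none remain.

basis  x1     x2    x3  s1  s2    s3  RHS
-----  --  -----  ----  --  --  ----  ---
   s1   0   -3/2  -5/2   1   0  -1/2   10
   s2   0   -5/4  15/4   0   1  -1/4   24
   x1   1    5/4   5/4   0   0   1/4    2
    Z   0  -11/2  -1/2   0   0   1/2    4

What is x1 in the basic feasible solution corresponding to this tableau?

x1 is basic (row 3); its value is the RHS of that row, 2.

2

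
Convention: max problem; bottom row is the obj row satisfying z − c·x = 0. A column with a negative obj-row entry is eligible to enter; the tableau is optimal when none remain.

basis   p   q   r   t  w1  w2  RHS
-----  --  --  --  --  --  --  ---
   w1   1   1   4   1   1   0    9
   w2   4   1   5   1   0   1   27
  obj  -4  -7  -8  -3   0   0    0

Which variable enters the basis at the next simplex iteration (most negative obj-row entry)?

r

Negative obj-row entries: p: -4, q: -7, r: -8, t: -3.
The most negative is -8 in column r, so r enters.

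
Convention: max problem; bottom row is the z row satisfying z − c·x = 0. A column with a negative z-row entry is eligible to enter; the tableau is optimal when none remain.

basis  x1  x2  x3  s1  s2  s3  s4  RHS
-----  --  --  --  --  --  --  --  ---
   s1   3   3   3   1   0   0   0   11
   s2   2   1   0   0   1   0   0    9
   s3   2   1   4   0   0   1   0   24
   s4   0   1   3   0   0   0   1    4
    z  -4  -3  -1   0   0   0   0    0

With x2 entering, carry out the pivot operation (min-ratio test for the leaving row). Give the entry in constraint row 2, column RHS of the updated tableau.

Ratio test on column x2 — row 1: 11/3 = 11/3; row 2: 9/1 = 9; row 3: 24/1 = 24; row 4: 4/1 = 4. Minimum is 11/3 at row 1 (s1 leaves); pivot element 3.
Divide row 1 by 3; eliminate column x2 from the other rows.
Row 2 update in column RHS: 9 − 1·(11/3) = 16/3.

16/3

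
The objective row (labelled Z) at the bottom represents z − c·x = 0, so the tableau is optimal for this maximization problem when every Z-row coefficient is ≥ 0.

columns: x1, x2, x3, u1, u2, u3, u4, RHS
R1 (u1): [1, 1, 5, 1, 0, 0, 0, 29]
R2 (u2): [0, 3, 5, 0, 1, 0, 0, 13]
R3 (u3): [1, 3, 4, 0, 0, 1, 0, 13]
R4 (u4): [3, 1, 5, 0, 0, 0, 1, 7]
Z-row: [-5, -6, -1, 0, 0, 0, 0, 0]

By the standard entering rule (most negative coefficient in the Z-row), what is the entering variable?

x2

Negative Z-row entries: x1: -5, x2: -6, x3: -1.
The most negative is -6 in column x2, so x2 enters.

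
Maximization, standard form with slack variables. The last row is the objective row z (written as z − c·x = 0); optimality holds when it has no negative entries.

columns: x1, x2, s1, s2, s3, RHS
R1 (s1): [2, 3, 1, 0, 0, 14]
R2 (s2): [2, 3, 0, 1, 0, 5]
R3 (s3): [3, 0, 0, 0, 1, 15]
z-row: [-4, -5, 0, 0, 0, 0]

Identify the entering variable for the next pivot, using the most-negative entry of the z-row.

Negative z-row entries: x1: -4, x2: -5.
The most negative is -5 in column x2, so x2 enters.

x2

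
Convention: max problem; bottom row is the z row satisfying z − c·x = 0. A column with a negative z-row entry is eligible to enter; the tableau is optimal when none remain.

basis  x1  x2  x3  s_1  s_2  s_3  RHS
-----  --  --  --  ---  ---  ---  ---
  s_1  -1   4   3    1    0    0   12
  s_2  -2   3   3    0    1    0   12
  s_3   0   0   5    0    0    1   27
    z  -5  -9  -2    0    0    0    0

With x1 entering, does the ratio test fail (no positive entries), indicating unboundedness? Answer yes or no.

Every constraint-row entry in column x1 is ≤ 0, so increasing x1 is unbounded.

yes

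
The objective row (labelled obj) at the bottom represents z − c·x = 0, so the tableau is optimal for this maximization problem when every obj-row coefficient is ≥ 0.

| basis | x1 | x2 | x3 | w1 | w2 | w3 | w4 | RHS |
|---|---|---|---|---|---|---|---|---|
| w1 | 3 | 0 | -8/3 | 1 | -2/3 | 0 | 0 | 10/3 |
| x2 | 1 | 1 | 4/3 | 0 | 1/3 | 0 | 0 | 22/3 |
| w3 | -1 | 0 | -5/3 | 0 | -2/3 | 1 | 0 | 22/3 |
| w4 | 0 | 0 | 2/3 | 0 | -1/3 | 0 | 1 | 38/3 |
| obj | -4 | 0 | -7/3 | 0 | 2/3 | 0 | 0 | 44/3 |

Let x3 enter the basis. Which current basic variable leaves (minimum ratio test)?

Column x3 entries and ratios — w1: -8/3 ≤ 0, skip; x2: (22/3)/(4/3) = 11/2; w3: -5/3 ≤ 0, skip; w4: (38/3)/(2/3) = 19.
Smallest ratio is 11/2 in the row of x2, so x2 leaves.

x2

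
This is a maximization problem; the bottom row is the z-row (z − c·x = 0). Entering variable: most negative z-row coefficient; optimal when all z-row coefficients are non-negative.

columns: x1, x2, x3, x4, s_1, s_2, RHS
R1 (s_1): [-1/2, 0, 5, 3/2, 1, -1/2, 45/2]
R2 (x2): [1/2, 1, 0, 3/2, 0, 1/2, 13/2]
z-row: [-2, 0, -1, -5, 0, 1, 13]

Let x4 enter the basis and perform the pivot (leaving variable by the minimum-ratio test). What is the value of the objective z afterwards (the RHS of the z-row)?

104/3

Ratio test on column x4 — row 1: (45/2)/(3/2) = 15; row 2: (13/2)/(3/2) = 13/3. Minimum is 13/3 at row 2 (x2 leaves); pivot element 3/2.
Pivot on row 2; the z-row RHS becomes 13 − (-5)·(13/3) = 104/3.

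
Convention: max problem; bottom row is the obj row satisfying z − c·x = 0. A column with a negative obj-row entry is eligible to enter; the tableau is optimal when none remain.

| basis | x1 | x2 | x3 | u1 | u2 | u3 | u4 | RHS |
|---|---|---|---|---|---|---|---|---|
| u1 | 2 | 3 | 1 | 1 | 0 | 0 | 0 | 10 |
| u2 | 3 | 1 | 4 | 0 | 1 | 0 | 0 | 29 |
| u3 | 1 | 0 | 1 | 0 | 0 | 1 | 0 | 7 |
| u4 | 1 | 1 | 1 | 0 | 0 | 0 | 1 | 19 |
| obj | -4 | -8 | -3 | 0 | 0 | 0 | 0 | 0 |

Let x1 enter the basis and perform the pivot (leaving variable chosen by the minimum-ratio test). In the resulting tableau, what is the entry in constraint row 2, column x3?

5/2

Ratio test on column x1 — row 1: 10/2 = 5; row 2: 29/3 = 29/3; row 3: 7/1 = 7; row 4: 19/1 = 19. Minimum is 5 at row 1 (u1 leaves); pivot element 2.
Divide row 1 by 2; eliminate column x1 from the other rows.
Row 2 update in column x3: 4 − 3·(1/2) = 5/2.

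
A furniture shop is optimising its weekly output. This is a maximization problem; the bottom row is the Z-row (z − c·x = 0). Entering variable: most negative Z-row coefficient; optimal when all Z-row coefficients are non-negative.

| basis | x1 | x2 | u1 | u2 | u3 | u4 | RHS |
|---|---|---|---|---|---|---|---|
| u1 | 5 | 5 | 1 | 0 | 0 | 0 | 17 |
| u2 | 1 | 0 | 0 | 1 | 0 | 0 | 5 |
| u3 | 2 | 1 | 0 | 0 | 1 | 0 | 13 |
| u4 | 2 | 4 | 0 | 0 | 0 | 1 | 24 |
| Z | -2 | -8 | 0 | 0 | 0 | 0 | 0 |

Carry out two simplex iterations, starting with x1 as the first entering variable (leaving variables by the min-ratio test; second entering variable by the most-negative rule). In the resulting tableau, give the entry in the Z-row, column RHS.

136/5

Ratio test on column x1 — row 1: 17/5 = 17/5; row 2: 5/1 = 5; row 3: 13/2 = 13/2; row 4: 24/2 = 12. Minimum is 17/5 at row 1 (u1 leaves); pivot element 5.
Divide row 1 by 5; eliminate column x1 from the other rows.
Second iteration: most negative Z-row entry is -6 in column x2, so x2 enters.
Ratio test on column x2 — row 1: (17/5)/1 = 17/5; row 2: entry -1 ≤ 0; row 3: entry -1 ≤ 0; row 4: (86/5)/2 = 43/5. Minimum is 17/5 at row 1 (x1 leaves); pivot element 1.
Divide row 1 by 1; eliminate column x2 from the other rows.
After both pivots, the entry at the Z-row, column RHS is 136/5.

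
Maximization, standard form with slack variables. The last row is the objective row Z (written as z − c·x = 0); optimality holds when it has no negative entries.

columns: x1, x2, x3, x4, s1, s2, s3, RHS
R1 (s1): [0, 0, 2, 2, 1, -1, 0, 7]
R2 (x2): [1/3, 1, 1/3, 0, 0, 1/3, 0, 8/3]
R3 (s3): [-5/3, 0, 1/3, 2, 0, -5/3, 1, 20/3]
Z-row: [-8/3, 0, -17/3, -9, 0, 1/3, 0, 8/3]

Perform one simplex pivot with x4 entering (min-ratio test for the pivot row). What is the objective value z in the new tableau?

98/3

Ratio test on column x4 — row 1: 7/2 = 7/2; row 2: entry 0 ≤ 0; row 3: (20/3)/2 = 10/3. Minimum is 10/3 at row 3 (s3 leaves); pivot element 2.
Pivot on row 3; the Z-row RHS becomes 8/3 − (-9)·(10/3) = 98/3.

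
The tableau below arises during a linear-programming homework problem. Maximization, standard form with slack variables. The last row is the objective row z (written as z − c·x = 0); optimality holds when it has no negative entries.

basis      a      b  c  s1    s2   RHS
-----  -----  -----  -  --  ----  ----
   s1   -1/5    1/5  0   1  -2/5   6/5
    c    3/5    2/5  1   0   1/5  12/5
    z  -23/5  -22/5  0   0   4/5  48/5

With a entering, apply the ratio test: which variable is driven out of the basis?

c

Column a entries and ratios — s1: -1/5 ≤ 0, skip; c: (12/5)/(3/5) = 4.
Smallest ratio is 4 in the row of c, so c leaves.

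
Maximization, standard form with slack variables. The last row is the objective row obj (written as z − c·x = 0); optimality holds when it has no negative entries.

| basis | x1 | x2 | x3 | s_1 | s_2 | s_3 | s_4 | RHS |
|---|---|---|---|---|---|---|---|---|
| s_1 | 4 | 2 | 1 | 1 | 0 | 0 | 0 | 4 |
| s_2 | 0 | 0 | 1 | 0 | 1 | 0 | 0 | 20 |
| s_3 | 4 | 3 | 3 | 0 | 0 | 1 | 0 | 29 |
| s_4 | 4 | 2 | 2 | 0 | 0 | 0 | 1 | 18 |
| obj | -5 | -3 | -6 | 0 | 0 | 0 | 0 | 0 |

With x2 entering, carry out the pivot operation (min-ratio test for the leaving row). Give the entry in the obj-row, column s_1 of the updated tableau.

Ratio test on column x2 — row 1: 4/2 = 2; row 2: entry 0 ≤ 0; row 3: 29/3 = 29/3; row 4: 18/2 = 9. Minimum is 2 at row 1 (s_1 leaves); pivot element 2.
Divide row 1 by 2; eliminate column x2 from the other rows.
obj-row update in column s_1: 0 − (-3)·(1/2) = 3/2.

3/2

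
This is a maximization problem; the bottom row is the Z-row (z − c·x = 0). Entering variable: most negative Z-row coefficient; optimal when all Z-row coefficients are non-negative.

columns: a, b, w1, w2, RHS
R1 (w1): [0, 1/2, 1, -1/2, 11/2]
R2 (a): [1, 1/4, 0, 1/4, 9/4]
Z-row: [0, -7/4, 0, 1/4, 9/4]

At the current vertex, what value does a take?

9/4

a is basic (row 2); its value is the RHS of that row, 9/4.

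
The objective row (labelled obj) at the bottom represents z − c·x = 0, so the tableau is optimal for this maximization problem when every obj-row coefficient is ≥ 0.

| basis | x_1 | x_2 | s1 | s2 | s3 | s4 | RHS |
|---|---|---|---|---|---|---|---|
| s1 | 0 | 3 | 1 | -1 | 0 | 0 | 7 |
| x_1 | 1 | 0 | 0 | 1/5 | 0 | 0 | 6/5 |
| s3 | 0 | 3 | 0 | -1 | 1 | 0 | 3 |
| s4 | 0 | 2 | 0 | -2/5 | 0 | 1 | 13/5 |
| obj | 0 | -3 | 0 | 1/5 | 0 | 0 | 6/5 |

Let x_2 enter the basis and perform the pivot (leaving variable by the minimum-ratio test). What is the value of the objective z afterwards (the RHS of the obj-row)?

Ratio test on column x_2 — row 1: 7/3 = 7/3; row 2: entry 0 ≤ 0; row 3: 3/3 = 1; row 4: (13/5)/2 = 13/10. Minimum is 1 at row 3 (s3 leaves); pivot element 3.
Pivot on row 3; the obj-row RHS becomes 6/5 − (-3)·1 = 21/5.

21/5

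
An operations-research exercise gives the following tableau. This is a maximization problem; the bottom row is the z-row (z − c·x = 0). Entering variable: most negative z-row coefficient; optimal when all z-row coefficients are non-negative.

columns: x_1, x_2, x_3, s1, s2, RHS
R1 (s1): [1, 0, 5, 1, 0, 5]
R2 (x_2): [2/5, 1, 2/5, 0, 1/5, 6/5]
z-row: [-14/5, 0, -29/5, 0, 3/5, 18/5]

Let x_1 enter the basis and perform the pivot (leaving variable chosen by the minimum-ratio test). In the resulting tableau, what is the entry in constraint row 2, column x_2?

5/2

Ratio test on column x_1 — row 1: 5/1 = 5; row 2: (6/5)/(2/5) = 3. Minimum is 3 at row 2 (x_2 leaves); pivot element 2/5.
Divide row 2 by 2/5; eliminate column x_1 from the other rows.
In the new row 2, the x_2 entry is the old entry divided by the pivot: 1/(2/5) = 5/2.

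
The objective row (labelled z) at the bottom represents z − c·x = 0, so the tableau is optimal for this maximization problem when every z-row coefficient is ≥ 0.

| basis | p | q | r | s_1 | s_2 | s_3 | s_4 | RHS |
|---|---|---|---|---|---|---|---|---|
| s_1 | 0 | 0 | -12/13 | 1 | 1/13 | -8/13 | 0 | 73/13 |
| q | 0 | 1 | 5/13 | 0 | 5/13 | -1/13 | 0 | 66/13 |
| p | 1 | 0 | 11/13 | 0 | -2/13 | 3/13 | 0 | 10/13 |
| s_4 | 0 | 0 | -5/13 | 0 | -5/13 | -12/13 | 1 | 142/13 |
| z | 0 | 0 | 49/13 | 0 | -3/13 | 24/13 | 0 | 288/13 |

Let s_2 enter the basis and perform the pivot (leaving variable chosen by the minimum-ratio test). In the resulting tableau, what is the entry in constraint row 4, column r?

Ratio test on column s_2 — row 1: (73/13)/(1/13) = 73; row 2: (66/13)/(5/13) = 66/5; row 3: entry -2/13 ≤ 0; row 4: entry -5/13 ≤ 0. Minimum is 66/5 at row 2 (q leaves); pivot element 5/13.
Divide row 2 by 5/13; eliminate column s_2 from the other rows.
Row 4 update in column r: -5/13 − (-5/13)·1 = 0.

0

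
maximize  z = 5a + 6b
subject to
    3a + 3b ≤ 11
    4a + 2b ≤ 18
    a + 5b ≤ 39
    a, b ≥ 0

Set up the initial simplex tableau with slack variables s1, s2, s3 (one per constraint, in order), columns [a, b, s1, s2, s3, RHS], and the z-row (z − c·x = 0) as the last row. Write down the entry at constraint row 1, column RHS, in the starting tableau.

11

The RHS of constraint 1 is b_1 = 11.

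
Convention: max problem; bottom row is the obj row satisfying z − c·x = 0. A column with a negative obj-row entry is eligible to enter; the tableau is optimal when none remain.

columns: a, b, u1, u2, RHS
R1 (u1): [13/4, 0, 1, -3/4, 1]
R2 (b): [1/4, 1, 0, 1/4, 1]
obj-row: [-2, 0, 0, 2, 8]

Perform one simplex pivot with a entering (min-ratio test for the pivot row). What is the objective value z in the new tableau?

Ratio test on column a — row 1: 1/(13/4) = 4/13; row 2: 1/(1/4) = 4. Minimum is 4/13 at row 1 (u1 leaves); pivot element 13/4.
Pivot on row 1; the obj-row RHS becomes 8 − (-2)·(4/13) = 112/13.

112/13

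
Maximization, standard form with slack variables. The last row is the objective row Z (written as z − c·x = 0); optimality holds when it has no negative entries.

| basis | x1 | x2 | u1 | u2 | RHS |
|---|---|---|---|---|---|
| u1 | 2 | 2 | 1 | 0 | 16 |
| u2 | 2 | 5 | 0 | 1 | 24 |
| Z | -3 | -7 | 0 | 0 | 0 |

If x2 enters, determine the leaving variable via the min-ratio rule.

Column x2 entries and ratios — u1: 16/2 = 8; u2: 24/5 = 24/5.
Smallest ratio is 24/5 in the row of u2, so u2 leaves.

u2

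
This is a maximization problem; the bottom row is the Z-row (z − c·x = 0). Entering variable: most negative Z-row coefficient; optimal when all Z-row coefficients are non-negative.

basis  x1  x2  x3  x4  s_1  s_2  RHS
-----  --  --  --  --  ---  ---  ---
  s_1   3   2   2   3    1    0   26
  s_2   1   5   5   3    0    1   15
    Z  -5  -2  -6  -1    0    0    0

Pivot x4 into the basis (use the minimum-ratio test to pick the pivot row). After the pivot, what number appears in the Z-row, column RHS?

Ratio test on column x4 — row 1: 26/3 = 26/3; row 2: 15/3 = 5. Minimum is 5 at row 2 (s_2 leaves); pivot element 3.
Divide row 2 by 3; eliminate column x4 from the other rows.
Z-row update in column RHS: 0 − (-1)·5 = 5.

5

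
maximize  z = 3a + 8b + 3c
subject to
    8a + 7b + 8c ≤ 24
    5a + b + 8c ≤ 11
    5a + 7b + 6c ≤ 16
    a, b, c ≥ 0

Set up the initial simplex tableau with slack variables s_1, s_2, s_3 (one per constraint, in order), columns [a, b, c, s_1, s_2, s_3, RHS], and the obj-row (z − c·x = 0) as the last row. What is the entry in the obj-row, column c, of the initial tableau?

-3

The obj-row carries the negated objective coefficients: the c entry is -3.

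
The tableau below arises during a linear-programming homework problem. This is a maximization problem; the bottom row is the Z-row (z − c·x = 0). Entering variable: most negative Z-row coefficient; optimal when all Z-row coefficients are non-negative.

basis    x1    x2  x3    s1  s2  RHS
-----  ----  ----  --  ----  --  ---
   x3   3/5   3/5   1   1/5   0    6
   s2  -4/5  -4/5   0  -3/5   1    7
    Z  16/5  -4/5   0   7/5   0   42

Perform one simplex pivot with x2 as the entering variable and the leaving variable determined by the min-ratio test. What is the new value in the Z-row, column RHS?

50

Ratio test on column x2 — row 1: 6/(3/5) = 10; row 2: entry -4/5 ≤ 0. Minimum is 10 at row 1 (x3 leaves); pivot element 3/5.
Divide row 1 by 3/5; eliminate column x2 from the other rows.
Z-row update in column RHS: 42 − (-4/5)·10 = 50.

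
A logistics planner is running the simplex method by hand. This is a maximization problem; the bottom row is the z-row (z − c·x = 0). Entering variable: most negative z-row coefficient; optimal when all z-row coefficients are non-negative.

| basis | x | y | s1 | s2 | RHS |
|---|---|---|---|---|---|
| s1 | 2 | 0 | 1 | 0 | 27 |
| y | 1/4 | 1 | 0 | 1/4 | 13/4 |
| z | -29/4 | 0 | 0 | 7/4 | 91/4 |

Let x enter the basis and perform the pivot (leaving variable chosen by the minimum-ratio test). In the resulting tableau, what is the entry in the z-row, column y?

29

Ratio test on column x — row 1: 27/2 = 27/2; row 2: (13/4)/(1/4) = 13. Minimum is 13 at row 2 (y leaves); pivot element 1/4.
Divide row 2 by 1/4; eliminate column x from the other rows.
z-row update in column y: 0 − (-29/4)·4 = 29.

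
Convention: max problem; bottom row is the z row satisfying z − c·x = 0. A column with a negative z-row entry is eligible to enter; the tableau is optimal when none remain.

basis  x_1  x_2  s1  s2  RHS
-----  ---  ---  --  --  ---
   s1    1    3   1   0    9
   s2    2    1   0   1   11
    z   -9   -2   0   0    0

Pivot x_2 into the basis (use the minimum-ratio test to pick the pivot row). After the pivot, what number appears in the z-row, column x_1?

-25/3

Ratio test on column x_2 — row 1: 9/3 = 3; row 2: 11/1 = 11. Minimum is 3 at row 1 (s1 leaves); pivot element 3.
Divide row 1 by 3; eliminate column x_2 from the other rows.
z-row update in column x_1: -9 − (-2)·(1/3) = -25/3.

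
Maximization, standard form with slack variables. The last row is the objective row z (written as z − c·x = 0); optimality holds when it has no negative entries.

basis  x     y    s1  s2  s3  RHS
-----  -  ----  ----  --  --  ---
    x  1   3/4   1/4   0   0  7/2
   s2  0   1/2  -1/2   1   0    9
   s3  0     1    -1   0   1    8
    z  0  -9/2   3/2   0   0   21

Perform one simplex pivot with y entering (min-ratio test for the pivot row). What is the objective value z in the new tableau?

Ratio test on column y — row 1: (7/2)/(3/4) = 14/3; row 2: 9/(1/2) = 18; row 3: 8/1 = 8. Minimum is 14/3 at row 1 (x leaves); pivot element 3/4.
Pivot on row 1; the z-row RHS becomes 21 − (-9/2)·(14/3) = 42.

42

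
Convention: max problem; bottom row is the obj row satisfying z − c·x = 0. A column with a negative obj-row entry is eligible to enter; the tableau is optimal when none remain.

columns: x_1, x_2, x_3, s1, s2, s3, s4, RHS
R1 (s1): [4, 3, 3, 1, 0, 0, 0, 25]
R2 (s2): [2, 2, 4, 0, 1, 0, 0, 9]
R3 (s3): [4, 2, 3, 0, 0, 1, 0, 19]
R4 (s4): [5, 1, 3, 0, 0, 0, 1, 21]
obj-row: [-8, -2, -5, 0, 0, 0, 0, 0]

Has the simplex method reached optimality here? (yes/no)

The obj-row has a negative entry -8 in column x_1, so it is not optimal.

no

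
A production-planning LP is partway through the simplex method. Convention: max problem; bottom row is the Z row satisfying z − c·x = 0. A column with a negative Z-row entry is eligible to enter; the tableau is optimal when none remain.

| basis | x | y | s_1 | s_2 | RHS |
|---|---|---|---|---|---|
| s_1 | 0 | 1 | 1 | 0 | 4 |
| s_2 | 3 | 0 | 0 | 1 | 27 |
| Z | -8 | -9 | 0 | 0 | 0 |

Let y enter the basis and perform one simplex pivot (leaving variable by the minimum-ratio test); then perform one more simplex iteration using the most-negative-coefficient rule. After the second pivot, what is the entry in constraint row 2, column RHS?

9

Ratio test on column y — row 1: 4/1 = 4; row 2: entry 0 ≤ 0. Minimum is 4 at row 1 (s_1 leaves); pivot element 1.
Divide row 1 by 1; eliminate column y from the other rows.
Second iteration: most negative Z-row entry is -8 in column x, so x enters.
Ratio test on column x — row 1: entry 0 ≤ 0; row 2: 27/3 = 9. Minimum is 9 at row 2 (s_2 leaves); pivot element 3.
Divide row 2 by 3; eliminate column x from the other rows.
After both pivots, the entry at constraint row 2, column RHS is 9.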